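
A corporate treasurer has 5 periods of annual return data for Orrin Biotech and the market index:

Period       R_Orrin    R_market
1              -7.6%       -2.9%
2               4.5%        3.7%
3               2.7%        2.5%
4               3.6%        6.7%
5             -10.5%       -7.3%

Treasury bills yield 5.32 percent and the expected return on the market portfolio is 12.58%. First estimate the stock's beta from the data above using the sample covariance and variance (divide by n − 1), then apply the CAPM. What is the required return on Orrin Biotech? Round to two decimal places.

Mean R_i = (-7.6 + 4.5 + 2.7 + 3.6 − 10.5) / 5 = -1.4600%
Mean R_m = (-2.9 + 3.7 + 2.5 + 6.7 − 7.3) / 5 = 0.5400%
Σ(R_i − R̄_i)(R_m − R̄_m) = 150.1520  ⇒  Cov = 150.1520 / 4 = 37.5380
Σ(R_m − R̄_m)² = 125.0720  ⇒  Var(R_m) = 125.0720 / 4 = 31.2680
β = Cov / Var(R_m) = 37.5380 / 31.2680 = 1.2005
MRP = 12.58% − 5.32% = 7.26%
E(R) = R_f + β × MRP = 5.32% + 1.2005 × 7.26% = 14.04%

14.04%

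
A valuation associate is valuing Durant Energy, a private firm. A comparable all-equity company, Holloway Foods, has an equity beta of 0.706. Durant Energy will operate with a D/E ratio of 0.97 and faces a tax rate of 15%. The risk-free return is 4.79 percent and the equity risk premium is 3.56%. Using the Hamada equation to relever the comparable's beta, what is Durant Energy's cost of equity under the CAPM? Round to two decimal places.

9.38%

β_L = β_U × [1 + (1 − t)(D/E)] = 0.706 × [1 + (1 − 0.15) × 0.97]
    = 0.706 × [1 + 0.85 × 0.97] = 0.706 × 1.8245 = 1.2881
E(R) = R_f + β_L × MRP = 4.79% + 1.2881 × 3.56% = 9.38%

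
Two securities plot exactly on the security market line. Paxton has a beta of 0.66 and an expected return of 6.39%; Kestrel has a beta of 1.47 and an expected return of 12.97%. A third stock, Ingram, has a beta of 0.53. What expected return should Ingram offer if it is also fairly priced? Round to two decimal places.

MRP (SML slope) = (12.97% − 6.39%) / (1.47 − 0.66) = 6.58% / 0.81 = 8.1235%
R_f (intercept) = 6.39% − 0.66 × 8.1235% = 1.0285%
E(R_Ingram) = R_f + β × MRP = 1.0285% + 0.53 × 8.1235% = 5.33%

5.33%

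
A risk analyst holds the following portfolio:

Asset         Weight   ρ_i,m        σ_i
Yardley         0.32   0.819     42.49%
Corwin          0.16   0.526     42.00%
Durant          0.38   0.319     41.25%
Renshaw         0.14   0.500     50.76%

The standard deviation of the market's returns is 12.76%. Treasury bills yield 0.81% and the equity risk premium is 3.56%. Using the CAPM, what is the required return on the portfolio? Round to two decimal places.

7.29%

β_Yardley = 0.819 × 42.49% / 12.76% = 2.7272
β_Corwin = 0.526 × 42.00% / 12.76% = 1.7313
β_Durant = 0.319 × 41.25% / 12.76% = 1.0313
β_Renshaw = 0.500 × 50.76% / 12.76% = 1.9890
β_P = Σ w_i β_i = 0.32×2.7272 + 0.16×1.7313 + 0.38×1.0313 + 0.14×1.9890 = 1.8201
E(R_P) = R_f + β_P × MRP = 0.81% + 1.8201 × 3.56% = 7.29%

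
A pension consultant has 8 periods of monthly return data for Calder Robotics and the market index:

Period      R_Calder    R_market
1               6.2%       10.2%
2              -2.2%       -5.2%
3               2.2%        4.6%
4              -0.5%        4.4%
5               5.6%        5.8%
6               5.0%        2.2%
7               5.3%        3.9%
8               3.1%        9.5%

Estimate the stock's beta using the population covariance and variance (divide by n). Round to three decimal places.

Mean R_i = (6.2 − 2.2 + 2.2 − 0.5 + 5.6 + 5.0 + 5.3 + 3.1) / 8 = 3.0875%
Mean R_m = (10.2 − 5.2 + 4.6 + 4.4 + 5.8 + 2.2 + 3.9 + 9.5) / 8 = 4.4250%
Σ(R_i − R̄_i)(R_m − R̄_m) = 66.9025  ⇒  Cov = 66.9025 / 8 = 8.3628
Σ(R_m − R̄_m)² = 158.8950  ⇒  Var(R_m) = 158.8950 / 8 = 19.8619
β = Cov / Var(R_m) = 8.3628 / 19.8619 = 0.4210

0.421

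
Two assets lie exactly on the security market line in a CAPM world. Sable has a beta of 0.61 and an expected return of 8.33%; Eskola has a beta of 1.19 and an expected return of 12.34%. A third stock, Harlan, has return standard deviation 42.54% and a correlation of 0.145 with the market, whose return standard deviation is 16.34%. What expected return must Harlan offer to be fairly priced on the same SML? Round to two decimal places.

6.72%

MRP = (12.34% − 8.33%) / (1.19 − 0.61) = 6.9138%
R_f = 8.33% − 0.61 × 6.9138% = 4.1126%
β_Harlan = ρ·σ_i/σ_m = 0.145 × 42.54 / 16.34 = 0.3775
E(R_Harlan) = R_f + β × MRP = 4.1126% + 0.3775 × 6.9138% = 6.72%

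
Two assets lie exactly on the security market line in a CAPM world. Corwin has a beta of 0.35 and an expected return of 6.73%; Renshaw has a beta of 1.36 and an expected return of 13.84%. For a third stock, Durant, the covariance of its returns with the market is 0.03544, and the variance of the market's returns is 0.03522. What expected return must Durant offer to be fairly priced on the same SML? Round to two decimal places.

11.35%

MRP = (13.84% − 6.73%) / (1.36 − 0.35) = 7.0396%
R_f = 6.73% − 0.35 × 7.0396% = 4.2661%
β_Durant = Cov / Var(R_m) = 0.03544 / 0.03522 = 1.0062
E(R_Durant) = R_f + β × MRP = 4.2661% + 1.0062 × 7.0396% = 11.35%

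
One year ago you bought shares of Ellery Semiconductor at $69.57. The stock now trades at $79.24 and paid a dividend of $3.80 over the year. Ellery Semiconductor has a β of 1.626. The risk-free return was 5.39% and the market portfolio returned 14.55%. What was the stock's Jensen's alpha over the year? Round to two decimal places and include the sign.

-0.92%

Realised HPR = (P1 + D1 − P0) / P0 = (79.24 + 3.80 − 69.57) / 69.57 = 13.47 / 69.57 = 19.3618%
MRP = 14.55% − 5.39% = 9.16%
CAPM required = R_f + β·MRP = 5.39% + 1.626 × 9.16% = 20.28416%
α = realised − required = 19.3618% − 20.28416% = -0.92%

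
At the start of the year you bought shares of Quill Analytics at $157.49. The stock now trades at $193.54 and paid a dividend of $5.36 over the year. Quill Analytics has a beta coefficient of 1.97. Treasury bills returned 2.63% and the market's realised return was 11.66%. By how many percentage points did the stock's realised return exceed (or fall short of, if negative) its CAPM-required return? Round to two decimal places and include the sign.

Realised HPR = (P1 + D1 − P0) / P0 = (193.54 + 5.36 − 157.49) / 157.49 = 41.41 / 157.49 = 26.2937%
MRP = 11.66% − 2.63% = 9.03%
CAPM required = R_f + β·MRP = 2.63% + 1.97 × 9.03% = 20.4191%
α = realised − required = 26.2937% − 20.4191% = +5.87%

+5.87%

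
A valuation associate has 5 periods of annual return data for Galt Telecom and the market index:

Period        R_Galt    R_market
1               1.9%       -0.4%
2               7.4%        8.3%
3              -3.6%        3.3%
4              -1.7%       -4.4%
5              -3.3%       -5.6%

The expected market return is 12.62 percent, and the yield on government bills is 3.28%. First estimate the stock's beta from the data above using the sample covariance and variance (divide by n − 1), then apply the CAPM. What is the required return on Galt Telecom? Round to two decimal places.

8.62%

Mean R_i = (1.9 + 7.4 − 3.6 − 1.7 − 3.3) / 5 = 0.1400%
Mean R_m = (-0.4 + 8.3 + 3.3 − 4.4 − 5.6) / 5 = 0.2400%
Σ(R_i − R̄_i)(R_m − R̄_m) = 74.5720  ⇒  Cov = 74.5720 / 4 = 18.6430
Σ(R_m − R̄_m)² = 130.3720  ⇒  Var(R_m) = 130.3720 / 4 = 32.5930
β = Cov / Var(R_m) = 18.6430 / 32.5930 = 0.5720
MRP = 12.62% − 3.28% = 9.34%
E(R) = R_f + β × MRP = 3.28% + 0.5720 × 9.34% = 8.62%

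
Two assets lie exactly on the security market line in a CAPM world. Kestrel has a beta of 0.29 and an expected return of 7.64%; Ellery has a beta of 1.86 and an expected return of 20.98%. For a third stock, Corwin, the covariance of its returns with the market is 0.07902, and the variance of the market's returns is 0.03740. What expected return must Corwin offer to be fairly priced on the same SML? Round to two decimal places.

23.13%

MRP = (20.98% − 7.64%) / (1.86 − 0.29) = 8.4968%
R_f = 7.64% − 0.29 × 8.4968% = 5.1759%
β_Corwin = Cov / Var(R_m) = 0.07902 / 0.03740 = 2.1128
E(R_Corwin) = R_f + β × MRP = 5.1759% + 2.1128 × 8.4968% = 23.13%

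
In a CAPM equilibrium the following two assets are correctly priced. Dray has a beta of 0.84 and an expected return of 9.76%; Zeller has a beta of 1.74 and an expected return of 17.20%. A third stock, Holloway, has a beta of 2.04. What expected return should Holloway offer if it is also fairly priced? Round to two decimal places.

MRP (SML slope) = (17.20% − 9.76%) / (1.74 − 0.84) = 7.44% / 0.90 = 8.2667%
R_f (intercept) = 9.76% − 0.84 × 8.2667% = 2.8160%
E(R_Holloway) = R_f + β × MRP = 2.8160% + 2.04 × 8.2667% = 19.68%

19.68%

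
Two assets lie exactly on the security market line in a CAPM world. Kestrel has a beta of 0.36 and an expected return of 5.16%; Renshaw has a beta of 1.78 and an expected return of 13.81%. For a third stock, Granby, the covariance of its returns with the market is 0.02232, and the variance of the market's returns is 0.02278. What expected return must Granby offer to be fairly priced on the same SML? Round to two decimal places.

MRP = (13.81% − 5.16%) / (1.78 − 0.36) = 6.0915%
R_f = 5.16% − 0.36 × 6.0915% = 2.9671%
β_Granby = Cov / Var(R_m) = 0.02232 / 0.02278 = 0.9798
E(R_Granby) = R_f + β × MRP = 2.9671% + 0.9798 × 6.0915% = 8.94%

8.94%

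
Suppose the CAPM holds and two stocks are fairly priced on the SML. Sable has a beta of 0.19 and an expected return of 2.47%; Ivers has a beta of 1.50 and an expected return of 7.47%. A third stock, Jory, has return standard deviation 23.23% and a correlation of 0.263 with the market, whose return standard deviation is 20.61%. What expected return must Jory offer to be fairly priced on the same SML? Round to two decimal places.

MRP = (7.47% − 2.47%) / (1.50 − 0.19) = 3.8168%
R_f = 2.47% − 0.19 × 3.8168% = 1.7448%
β_Jory = ρ·σ_i/σ_m = 0.263 × 23.23 / 20.61 = 0.2964
E(R_Jory) = R_f + β × MRP = 1.7448% + 0.2964 × 3.8168% = 2.88%

2.88%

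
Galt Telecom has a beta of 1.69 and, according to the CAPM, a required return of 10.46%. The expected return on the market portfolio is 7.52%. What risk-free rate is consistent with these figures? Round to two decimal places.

3.26%

E(R) = R_f + β(E(R_m) − R_f) = R_f(1 − β) + β·E(R_m)
10.46% = R_f × (1 − 1.69) + 1.69 × 7.52%
10.46% = R_f × -0.69 + 12.7088%
R_f = (10.46% − 12.7088%) / -0.69 = 3.26%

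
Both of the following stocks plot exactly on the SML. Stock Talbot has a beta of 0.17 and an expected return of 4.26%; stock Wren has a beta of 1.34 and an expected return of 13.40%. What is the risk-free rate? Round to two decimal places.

Both satisfy E(R) = R_f + β·MRP, so the slope of the SML is
MRP = (13.40% − 4.26%) / (1.34 − 0.17) = 9.14% / 1.17 = 7.8120%
R_f = E(R_Talbot) − β_Talbot·MRP = 4.26% − 0.17 × 7.8120% = 2.9320%

2.93%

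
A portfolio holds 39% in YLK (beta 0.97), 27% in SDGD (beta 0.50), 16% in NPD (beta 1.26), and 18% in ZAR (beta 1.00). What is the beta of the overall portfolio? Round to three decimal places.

0.895

β_P = Σ w_i β_i = 0.39×0.97 + 0.27×0.50 + 0.16×1.26 + 0.18×1.00 = 0.8949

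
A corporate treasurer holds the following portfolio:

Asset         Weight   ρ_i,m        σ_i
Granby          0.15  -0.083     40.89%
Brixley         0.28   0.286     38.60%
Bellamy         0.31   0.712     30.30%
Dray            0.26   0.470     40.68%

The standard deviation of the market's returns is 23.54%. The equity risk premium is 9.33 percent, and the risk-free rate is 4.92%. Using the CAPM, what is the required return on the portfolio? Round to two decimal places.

β_Granby = -0.083 × 40.89% / 23.54% = -0.1442
β_Brixley = 0.286 × 38.60% / 23.54% = 0.4690
β_Bellamy = 0.712 × 30.30% / 23.54% = 0.9165
β_Dray = 0.470 × 40.68% / 23.54% = 0.8122
β_P = Σ w_i β_i = 0.15×-0.1442 + 0.28×0.4690 + 0.31×0.9165 + 0.26×0.8122 = 0.6050
E(R_P) = R_f + β_P × MRP = 4.92% + 0.6050 × 9.33% = 10.56%

10.56%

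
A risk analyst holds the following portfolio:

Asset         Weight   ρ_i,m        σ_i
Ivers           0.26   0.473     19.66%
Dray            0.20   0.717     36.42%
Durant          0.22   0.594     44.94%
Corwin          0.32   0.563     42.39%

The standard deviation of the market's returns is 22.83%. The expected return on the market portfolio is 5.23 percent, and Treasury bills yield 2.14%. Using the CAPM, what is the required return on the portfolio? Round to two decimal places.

β_Ivers = 0.473 × 19.66% / 22.83% = 0.4073
β_Dray = 0.717 × 36.42% / 22.83% = 1.1438
β_Durant = 0.594 × 44.94% / 22.83% = 1.1693
β_Corwin = 0.563 × 42.39% / 22.83% = 1.0454
β_P = Σ w_i β_i = 0.26×0.4073 + 0.20×1.1438 + 0.22×1.1693 + 0.32×1.0454 = 0.9264
MRP = 5.23% − 2.14% = 3.09%
E(R_P) = R_f + β_P × MRP = 2.14% + 0.9264 × 3.09% = 5.00%

5.00%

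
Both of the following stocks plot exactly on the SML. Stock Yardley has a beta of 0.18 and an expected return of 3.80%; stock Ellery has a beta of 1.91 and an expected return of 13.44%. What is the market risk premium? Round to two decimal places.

5.57%

Both satisfy E(R) = R_f + β·MRP, so the slope of the SML is
MRP = (13.44% − 3.80%) / (1.91 − 0.18) = 9.64% / 1.73 = 5.5723%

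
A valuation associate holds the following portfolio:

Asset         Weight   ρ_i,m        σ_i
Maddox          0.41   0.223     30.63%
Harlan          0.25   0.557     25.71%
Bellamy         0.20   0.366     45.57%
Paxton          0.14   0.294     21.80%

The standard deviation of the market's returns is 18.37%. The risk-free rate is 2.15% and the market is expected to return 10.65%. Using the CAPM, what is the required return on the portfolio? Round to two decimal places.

7.06%

β_Maddox = 0.223 × 30.63% / 18.37% = 0.3718
β_Harlan = 0.557 × 25.71% / 18.37% = 0.7796
β_Bellamy = 0.366 × 45.57% / 18.37% = 0.9079
β_Paxton = 0.294 × 21.80% / 18.37% = 0.3489
β_P = Σ w_i β_i = 0.41×0.3718 + 0.25×0.7796 + 0.20×0.9079 + 0.14×0.3489 = 0.5778
MRP = 10.65% − 2.15% = 8.50%
E(R_P) = R_f + β_P × MRP = 2.15% + 0.5778 × 8.50% = 7.06%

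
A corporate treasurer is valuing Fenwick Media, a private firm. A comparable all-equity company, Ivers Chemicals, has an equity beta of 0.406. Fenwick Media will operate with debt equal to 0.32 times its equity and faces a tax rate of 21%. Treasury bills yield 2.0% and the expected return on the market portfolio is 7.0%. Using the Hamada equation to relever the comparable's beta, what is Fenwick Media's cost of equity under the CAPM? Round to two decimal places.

4.54%

β_L = β_U × [1 + (1 − t)(D/E)] = 0.406 × [1 + (1 − 0.21) × 0.32]
    = 0.406 × [1 + 0.79 × 0.32] = 0.406 × 1.2528 = 0.5086
MRP = 7.0% − 2.0% = 5.00%
E(R) = R_f + β_L × MRP = 2.0% + 0.5086 × 5.0% = 4.54%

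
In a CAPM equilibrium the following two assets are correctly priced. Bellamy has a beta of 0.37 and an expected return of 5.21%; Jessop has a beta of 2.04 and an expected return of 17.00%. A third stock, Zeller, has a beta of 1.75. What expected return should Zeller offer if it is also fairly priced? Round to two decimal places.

14.95%

MRP (SML slope) = (17.00% − 5.21%) / (2.04 − 0.37) = 11.79% / 1.67 = 7.0599%
R_f (intercept) = 5.21% − 0.37 × 7.0599% = 2.5978%
E(R_Zeller) = R_f + β × MRP = 2.5978% + 1.75 × 7.0599% = 14.95%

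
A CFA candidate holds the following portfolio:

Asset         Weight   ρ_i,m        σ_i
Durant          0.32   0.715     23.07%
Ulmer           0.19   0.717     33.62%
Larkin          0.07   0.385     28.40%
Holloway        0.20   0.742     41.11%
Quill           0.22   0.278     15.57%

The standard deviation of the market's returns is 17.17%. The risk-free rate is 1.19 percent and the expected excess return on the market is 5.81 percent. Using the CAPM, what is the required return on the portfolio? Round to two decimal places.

β_Durant = 0.715 × 23.07% / 17.17% = 0.9607
β_Ulmer = 0.717 × 33.62% / 17.17% = 1.4039
β_Larkin = 0.385 × 28.40% / 17.17% = 0.6368
β_Holloway = 0.742 × 41.11% / 17.17% = 1.7766
β_Quill = 0.278 × 15.57% / 17.17% = 0.2521
β_P = Σ w_i β_i = 0.32×0.9607 + 0.19×1.4039 + 0.07×0.6368 + 0.20×1.7766 + 0.22×0.2521 = 1.0295
E(R_P) = R_f + β_P × MRP = 1.19% + 1.0295 × 5.81% = 7.17%

7.17%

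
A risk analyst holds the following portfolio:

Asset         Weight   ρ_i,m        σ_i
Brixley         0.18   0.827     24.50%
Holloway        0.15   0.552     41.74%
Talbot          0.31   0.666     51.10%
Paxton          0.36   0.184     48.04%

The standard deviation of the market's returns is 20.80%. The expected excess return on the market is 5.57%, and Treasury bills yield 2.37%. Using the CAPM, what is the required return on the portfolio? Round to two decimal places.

7.95%

β_Brixley = 0.827 × 24.50% / 20.80% = 0.9741
β_Holloway = 0.552 × 41.74% / 20.80% = 1.1077
β_Talbot = 0.666 × 51.10% / 20.80% = 1.6362
β_Paxton = 0.184 × 48.04% / 20.80% = 0.4250
β_P = Σ w_i β_i = 0.18×0.9741 + 0.15×1.1077 + 0.31×1.6362 + 0.36×0.4250 = 1.0017
E(R_P) = R_f + β_P × MRP = 2.37% + 1.0017 × 5.57% = 7.95%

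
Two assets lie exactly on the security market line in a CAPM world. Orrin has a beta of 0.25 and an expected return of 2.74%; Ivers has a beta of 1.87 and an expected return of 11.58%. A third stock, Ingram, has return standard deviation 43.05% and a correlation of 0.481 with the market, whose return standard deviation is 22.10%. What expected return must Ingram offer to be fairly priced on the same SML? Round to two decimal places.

6.49%

MRP = (11.58% − 2.74%) / (1.87 − 0.25) = 5.4568%
R_f = 2.74% − 0.25 × 5.4568% = 1.3758%
β_Ingram = ρ·σ_i/σ_m = 0.481 × 43.05 / 22.10 = 0.9370
E(R_Ingram) = R_f + β × MRP = 1.3758% + 0.9370 × 5.4568% = 6.49%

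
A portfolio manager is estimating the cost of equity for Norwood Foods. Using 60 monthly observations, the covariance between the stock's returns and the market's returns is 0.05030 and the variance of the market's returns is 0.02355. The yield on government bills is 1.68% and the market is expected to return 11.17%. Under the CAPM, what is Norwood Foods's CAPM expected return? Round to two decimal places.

21.95%

β = Cov(R_i, R_m) / Var(R_m) = 0.05030 / 0.02355 = 2.1359
MRP = 11.17% − 1.68% = 9.49%
E(R) = R_f + β × MRP = 1.68% + 2.1359 × 9.49% = 21.95%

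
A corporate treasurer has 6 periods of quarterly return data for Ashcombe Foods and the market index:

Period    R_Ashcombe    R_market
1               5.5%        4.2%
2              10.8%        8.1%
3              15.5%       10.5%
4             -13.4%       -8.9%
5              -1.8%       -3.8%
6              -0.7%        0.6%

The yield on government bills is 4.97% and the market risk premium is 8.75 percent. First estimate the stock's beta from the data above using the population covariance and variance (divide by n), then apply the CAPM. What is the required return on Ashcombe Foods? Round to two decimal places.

Mean R_i = (5.5 + 10.8 + 15.5 − 13.4 − 1.8 − 0.7) / 6 = 2.6500%
Mean R_m = (4.2 + 8.1 + 10.5 − 8.9 − 3.8 + 0.6) / 6 = 1.7833%
Σ(R_i − R̄_i)(R_m − R̄_m) = 370.6550  ⇒  Cov = 370.6550 / 6 = 61.7758
Σ(R_m − R̄_m)² = 268.4283  ⇒  Var(R_m) = 268.4283 / 6 = 44.7381
β = Cov / Var(R_m) = 61.7758 / 44.7381 = 1.3808
E(R) = R_f + β × MRP = 4.97% + 1.3808 × 8.75% = 17.05%

17.05%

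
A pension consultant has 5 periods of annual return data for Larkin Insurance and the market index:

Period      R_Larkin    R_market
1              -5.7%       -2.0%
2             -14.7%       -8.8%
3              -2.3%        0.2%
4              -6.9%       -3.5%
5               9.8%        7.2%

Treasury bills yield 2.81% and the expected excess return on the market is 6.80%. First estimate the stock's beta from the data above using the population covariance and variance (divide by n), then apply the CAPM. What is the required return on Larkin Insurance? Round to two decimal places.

13.19%

Mean R_i = (-5.7 − 14.7 − 2.3 − 6.9 + 9.8) / 5 = -3.9600%
Mean R_m = (-2.0 − 8.8 + 0.2 − 3.5 + 7.2) / 5 = -1.3800%
Σ(R_i − R̄_i)(R_m − R̄_m) = 207.6860  ⇒  Cov = 207.6860 / 5 = 41.5372
Σ(R_m − R̄_m)² = 136.0480  ⇒  Var(R_m) = 136.0480 / 5 = 27.2096
β = Cov / Var(R_m) = 41.5372 / 27.2096 = 1.5266
E(R) = R_f + β × MRP = 2.81% + 1.5266 × 6.80% = 13.19%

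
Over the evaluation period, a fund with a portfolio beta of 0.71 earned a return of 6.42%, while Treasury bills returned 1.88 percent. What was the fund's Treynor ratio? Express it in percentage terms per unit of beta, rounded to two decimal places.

Treynor = (R_P − R_f) / β_P = (6.42% − 1.88%) / 0.7100 = 4.54% / 0.7100 = 6.39%

6.39%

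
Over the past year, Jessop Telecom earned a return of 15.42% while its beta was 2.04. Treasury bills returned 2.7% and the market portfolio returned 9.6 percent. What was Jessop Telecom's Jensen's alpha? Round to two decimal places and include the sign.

-1.36%

Market excess return = 9.6% − 2.7% = 6.90%
CAPM benchmark = R_f + β(R_m − R_f) = 2.7% + 2.04 × 6.9% = 16.7760%
α = actual − benchmark = 15.42% − 16.7760% = -1.36%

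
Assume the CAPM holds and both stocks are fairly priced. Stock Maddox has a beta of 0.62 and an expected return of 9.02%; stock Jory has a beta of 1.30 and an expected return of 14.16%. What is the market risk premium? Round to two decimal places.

7.56%

Both satisfy E(R) = R_f + β·MRP, so the slope of the SML is
MRP = (14.16% − 9.02%) / (1.30 − 0.62) = 5.14% / 0.68 = 7.5588%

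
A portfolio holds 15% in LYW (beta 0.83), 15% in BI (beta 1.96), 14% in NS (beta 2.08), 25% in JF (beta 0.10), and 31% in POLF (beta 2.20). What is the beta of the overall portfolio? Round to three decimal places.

1.417

β_P = Σ w_i β_i = 0.15×0.83 + 0.15×1.96 + 0.14×2.08 + 0.25×0.10 + 0.31×2.20 = 1.4167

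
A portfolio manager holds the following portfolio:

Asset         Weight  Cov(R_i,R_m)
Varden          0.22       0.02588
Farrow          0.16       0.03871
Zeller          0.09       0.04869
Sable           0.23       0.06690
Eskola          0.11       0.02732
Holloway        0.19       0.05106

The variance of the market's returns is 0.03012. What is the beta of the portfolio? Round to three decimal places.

1.473

β_Varden = 0.02588 / 0.03012 = 0.8592
β_Farrow = 0.03871 / 0.03012 = 1.2852
β_Zeller = 0.04869 / 0.03012 = 1.6165
β_Sable = 0.06690 / 0.03012 = 2.2211
β_Eskola = 0.02732 / 0.03012 = 0.9070
β_Holloway = 0.05106 / 0.03012 = 1.6952
β_P = Σ w_i β_i = 0.22×0.8592 + 0.16×1.2852 + 0.09×1.6165 + 0.23×2.2211 + 0.11×0.9070 + 0.19×1.6952 = 1.4729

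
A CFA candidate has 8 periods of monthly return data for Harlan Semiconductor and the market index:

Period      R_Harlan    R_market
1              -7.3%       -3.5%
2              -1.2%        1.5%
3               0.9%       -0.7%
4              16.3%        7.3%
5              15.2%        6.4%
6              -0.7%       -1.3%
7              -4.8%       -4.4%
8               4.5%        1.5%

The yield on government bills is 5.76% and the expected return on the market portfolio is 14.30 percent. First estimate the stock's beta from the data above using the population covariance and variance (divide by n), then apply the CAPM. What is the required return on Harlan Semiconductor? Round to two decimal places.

Mean R_i = (-7.3 − 1.2 + 0.9 + 16.3 + 15.2 − 0.7 − 4.8 + 4.5) / 8 = 2.8625%
Mean R_m = (-3.5 + 1.5 − 0.7 + 7.3 + 6.4 − 1.3 − 4.4 + 1.5) / 8 = 0.8500%
Σ(R_i − R̄_i)(R_m − R̄_m) = 248.7050  ⇒  Cov = 248.7050 / 8 = 31.0881
Σ(R_m − R̄_m)² = 126.7600  ⇒  Var(R_m) = 126.7600 / 8 = 15.8450
β = Cov / Var(R_m) = 31.0881 / 15.8450 = 1.9620
MRP = 14.30% − 5.76% = 8.54%
E(R) = R_f + β × MRP = 5.76% + 1.9620 × 8.54% = 22.52%

22.52%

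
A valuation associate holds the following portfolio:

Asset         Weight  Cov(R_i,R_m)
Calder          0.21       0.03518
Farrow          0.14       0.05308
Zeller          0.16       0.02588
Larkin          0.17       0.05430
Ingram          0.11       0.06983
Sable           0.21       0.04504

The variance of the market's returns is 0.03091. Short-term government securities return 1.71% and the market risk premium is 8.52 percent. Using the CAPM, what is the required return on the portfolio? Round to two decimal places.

14.20%

β_Calder = 0.03518 / 0.03091 = 1.1381
β_Farrow = 0.05308 / 0.03091 = 1.7172
β_Zeller = 0.02588 / 0.03091 = 0.8373
β_Larkin = 0.05430 / 0.03091 = 1.7567
β_Ingram = 0.06983 / 0.03091 = 2.2591
β_Sable = 0.04504 / 0.03091 = 1.4571
β_P = Σ w_i β_i = 0.21×1.1381 + 0.14×1.7172 + 0.16×0.8373 + 0.17×1.7567 + 0.11×2.2591 + 0.21×1.4571 = 1.4665
E(R_P) = R_f + β_P × MRP = 1.71% + 1.4665 × 8.52% = 14.20%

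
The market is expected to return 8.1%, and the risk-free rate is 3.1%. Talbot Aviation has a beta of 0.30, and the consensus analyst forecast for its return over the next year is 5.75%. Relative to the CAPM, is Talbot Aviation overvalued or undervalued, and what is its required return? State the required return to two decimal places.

Undervalued; required return 4.60%

MRP = 8.1% − 3.1% = 5.00%
Required return = R_f + β·MRP = 3.1% + 0.30 × 5.0% = 4.60%
Forecast 5.75% > required 4.60% → the stock plots above the SML → undervalued.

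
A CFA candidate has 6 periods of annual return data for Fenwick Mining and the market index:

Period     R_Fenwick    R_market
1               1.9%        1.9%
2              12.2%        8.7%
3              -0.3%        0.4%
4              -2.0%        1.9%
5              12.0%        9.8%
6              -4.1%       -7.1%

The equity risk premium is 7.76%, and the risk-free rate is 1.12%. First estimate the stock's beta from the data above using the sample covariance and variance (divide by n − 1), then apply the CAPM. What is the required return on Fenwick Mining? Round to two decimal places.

9.39%

Mean R_i = (1.9 + 12.2 − 0.3 − 2.0 + 12.0 − 4.1) / 6 = 3.2833%
Mean R_m = (1.9 + 8.7 + 0.4 + 1.9 + 9.8 − 7.1) / 6 = 2.6000%
Σ(R_i − R̄_i)(R_m − R̄_m) = 201.3200  ⇒  Cov = 201.3200 / 5 = 40.2640
Σ(R_m − R̄_m)² = 188.9600  ⇒  Var(R_m) = 188.9600 / 5 = 37.7920
β = Cov / Var(R_m) = 40.2640 / 37.7920 = 1.0654
E(R) = R_f + β × MRP = 1.12% + 1.0654 × 7.76% = 9.39%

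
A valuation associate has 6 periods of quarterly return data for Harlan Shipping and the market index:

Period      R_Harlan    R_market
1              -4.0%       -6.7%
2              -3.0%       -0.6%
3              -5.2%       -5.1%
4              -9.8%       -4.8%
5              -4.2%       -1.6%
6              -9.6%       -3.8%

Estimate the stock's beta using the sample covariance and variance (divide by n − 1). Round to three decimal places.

Mean R_i = (-4.0 − 3.0 − 5.2 − 9.8 − 4.2 − 9.6) / 6 = -5.9667%
Mean R_m = (-6.7 − 0.6 − 5.1 − 4.8 − 1.6 − 3.8) / 6 = -3.7667%
Σ(R_i − R̄_i)(R_m − R̄_m) = 10.5133  ⇒  Cov = 10.5133 / 5 = 2.1027
Σ(R_m − R̄_m)² = 26.1733  ⇒  Var(R_m) = 26.1733 / 5 = 5.2347
β = Cov / Var(R_m) = 2.1027 / 5.2347 = 0.4017

0.402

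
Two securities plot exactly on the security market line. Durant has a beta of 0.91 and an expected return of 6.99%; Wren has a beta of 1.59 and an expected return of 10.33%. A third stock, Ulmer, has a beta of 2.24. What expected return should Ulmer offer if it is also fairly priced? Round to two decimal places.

MRP (SML slope) = (10.33% − 6.99%) / (1.59 − 0.91) = 3.34% / 0.68 = 4.9118%
R_f (intercept) = 6.99% − 0.91 × 4.9118% = 2.5203%
E(R_Ulmer) = R_f + β × MRP = 2.5203% + 2.24 × 4.9118% = 13.52%

13.52%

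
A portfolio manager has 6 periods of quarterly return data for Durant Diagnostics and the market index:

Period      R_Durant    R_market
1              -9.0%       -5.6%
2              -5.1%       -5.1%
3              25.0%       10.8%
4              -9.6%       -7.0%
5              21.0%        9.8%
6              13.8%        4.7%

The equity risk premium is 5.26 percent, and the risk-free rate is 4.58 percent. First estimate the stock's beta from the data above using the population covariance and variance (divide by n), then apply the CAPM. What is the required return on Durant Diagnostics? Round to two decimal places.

Mean R_i = (-9.0 − 5.1 + 25.0 − 9.6 + 21.0 + 13.8) / 6 = 6.0167%
Mean R_m = (-5.6 − 5.1 + 10.8 − 7.0 + 9.8 + 4.7) / 6 = 1.2667%
Σ(R_i − R̄_i)(R_m − R̄_m) = 638.5433  ⇒  Cov = 638.5433 / 6 = 106.4239
Σ(R_m − R̄_m)² = 331.5133  ⇒  Var(R_m) = 331.5133 / 6 = 55.2522
β = Cov / Var(R_m) = 106.4239 / 55.2522 = 1.9261
E(R) = R_f + β × MRP = 4.58% + 1.9261 × 5.26% = 14.71%

14.71%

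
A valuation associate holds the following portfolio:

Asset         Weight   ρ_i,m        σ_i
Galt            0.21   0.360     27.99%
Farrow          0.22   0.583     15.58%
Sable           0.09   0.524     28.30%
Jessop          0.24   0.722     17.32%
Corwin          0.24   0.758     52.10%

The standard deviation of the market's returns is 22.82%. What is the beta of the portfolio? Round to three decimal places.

β_Galt = 0.360 × 27.99% / 22.82% = 0.4416
β_Farrow = 0.583 × 15.58% / 22.82% = 0.3980
β_Sable = 0.524 × 28.30% / 22.82% = 0.6498
β_Jessop = 0.722 × 17.32% / 22.82% = 0.5480
β_Corwin = 0.758 × 52.10% / 22.82% = 1.7306
β_P = Σ w_i β_i = 0.21×0.4416 + 0.22×0.3980 + 0.09×0.6498 + 0.24×0.5480 + 0.24×1.7306 = 0.7856

0.786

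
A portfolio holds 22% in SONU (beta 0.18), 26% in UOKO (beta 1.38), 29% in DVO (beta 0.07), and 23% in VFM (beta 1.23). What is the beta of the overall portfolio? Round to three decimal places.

0.702

β_P = Σ w_i β_i = 0.22×0.18 + 0.26×1.38 + 0.29×0.07 + 0.23×1.23 = 0.7016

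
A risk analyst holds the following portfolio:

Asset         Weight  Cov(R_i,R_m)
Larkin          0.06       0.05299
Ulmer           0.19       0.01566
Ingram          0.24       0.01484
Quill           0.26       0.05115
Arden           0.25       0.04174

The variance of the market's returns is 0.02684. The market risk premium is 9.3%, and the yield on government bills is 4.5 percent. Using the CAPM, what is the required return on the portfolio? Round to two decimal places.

16.09%

β_Larkin = 0.05299 / 0.02684 = 1.9743
β_Ulmer = 0.01566 / 0.02684 = 0.5835
β_Ingram = 0.01484 / 0.02684 = 0.5529
β_Quill = 0.05115 / 0.02684 = 1.9057
β_Arden = 0.04174 / 0.02684 = 1.5551
β_P = Σ w_i β_i = 0.06×1.9743 + 0.19×0.5835 + 0.24×0.5529 + 0.26×1.9057 + 0.25×1.5551 = 1.2463
E(R_P) = R_f + β_P × MRP = 4.5% + 1.2463 × 9.3% = 16.09%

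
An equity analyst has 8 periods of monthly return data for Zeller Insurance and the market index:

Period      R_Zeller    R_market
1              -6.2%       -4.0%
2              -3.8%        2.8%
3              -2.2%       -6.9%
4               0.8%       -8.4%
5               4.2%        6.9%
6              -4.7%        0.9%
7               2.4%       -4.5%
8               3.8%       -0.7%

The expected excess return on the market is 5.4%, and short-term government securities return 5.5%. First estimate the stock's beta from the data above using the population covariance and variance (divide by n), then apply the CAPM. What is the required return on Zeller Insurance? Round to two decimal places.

Mean R_i = (-6.2 − 3.8 − 2.2 + 0.8 + 4.2 − 4.7 + 2.4 + 3.8) / 8 = -0.7125%
Mean R_m = (-4.0 + 2.8 − 6.9 − 8.4 + 6.9 + 0.9 − 4.5 − 0.7) / 8 = -1.7375%
Σ(R_i − R̄_i)(R_m − R̄_m) = 24.0063  ⇒  Cov = 24.0063 / 8 = 3.0008
Σ(R_m − R̄_m)² = 187.0188  ⇒  Var(R_m) = 187.0188 / 8 = 23.3774
β = Cov / Var(R_m) = 3.0008 / 23.3774 = 0.1284
E(R) = R_f + β × MRP = 5.5% + 0.1284 × 5.4% = 6.19%

6.19%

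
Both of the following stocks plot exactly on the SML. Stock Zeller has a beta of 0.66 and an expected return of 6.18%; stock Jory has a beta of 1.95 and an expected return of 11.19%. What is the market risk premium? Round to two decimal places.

Both satisfy E(R) = R_f + β·MRP, so the slope of the SML is
MRP = (11.19% − 6.18%) / (1.95 − 0.66) = 5.01% / 1.29 = 3.8837%

3.88%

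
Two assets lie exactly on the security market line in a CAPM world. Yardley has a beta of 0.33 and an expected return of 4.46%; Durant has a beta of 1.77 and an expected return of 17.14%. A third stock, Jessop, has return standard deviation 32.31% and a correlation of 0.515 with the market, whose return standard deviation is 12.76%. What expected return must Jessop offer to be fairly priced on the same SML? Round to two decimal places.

13.04%

MRP = (17.14% − 4.46%) / (1.77 − 0.33) = 8.8056%
R_f = 4.46% − 0.33 × 8.8056% = 1.5542%
β_Jessop = ρ·σ_i/σ_m = 0.515 × 32.31 / 12.76 = 1.3040
E(R_Jessop) = R_f + β × MRP = 1.5542% + 1.3040 × 8.8056% = 13.04%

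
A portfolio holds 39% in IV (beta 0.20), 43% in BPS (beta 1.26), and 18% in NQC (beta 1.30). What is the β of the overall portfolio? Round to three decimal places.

0.854

β_P = Σ w_i β_i = 0.39×0.20 + 0.43×1.26 + 0.18×1.30 = 0.8538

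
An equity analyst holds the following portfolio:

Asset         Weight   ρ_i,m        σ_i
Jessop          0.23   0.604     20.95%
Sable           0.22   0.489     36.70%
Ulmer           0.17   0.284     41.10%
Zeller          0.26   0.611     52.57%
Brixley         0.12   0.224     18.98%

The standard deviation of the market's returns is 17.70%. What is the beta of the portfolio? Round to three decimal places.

β_Jessop = 0.604 × 20.95% / 17.70% = 0.7149
β_Sable = 0.489 × 36.70% / 17.70% = 1.0139
β_Ulmer = 0.284 × 41.10% / 17.70% = 0.6595
β_Zeller = 0.611 × 52.57% / 17.70% = 1.8147
β_Brixley = 0.224 × 18.98% / 17.70% = 0.2402
β_P = Σ w_i β_i = 0.23×0.7149 + 0.22×1.0139 + 0.17×0.6595 + 0.26×1.8147 + 0.12×0.2402 = 1.0002

1.000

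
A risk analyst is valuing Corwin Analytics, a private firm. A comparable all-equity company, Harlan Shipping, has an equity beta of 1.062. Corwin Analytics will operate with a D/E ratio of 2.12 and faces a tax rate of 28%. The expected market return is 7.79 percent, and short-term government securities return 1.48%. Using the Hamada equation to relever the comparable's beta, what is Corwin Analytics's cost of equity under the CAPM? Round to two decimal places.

β_L = β_U × [1 + (1 − t)(D/E)] = 1.062 × [1 + (1 − 0.28) × 2.12]
    = 1.062 × [1 + 0.72 × 2.12] = 1.062 × 2.5264 = 2.6830
MRP = 7.79% − 1.48% = 6.31%
E(R) = R_f + β_L × MRP = 1.48% + 2.6830 × 6.31% = 18.41%

18.41%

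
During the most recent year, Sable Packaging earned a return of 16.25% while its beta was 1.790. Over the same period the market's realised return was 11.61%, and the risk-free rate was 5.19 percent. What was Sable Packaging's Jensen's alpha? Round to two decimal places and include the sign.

Market excess return = 11.61% − 5.19% = 6.42%
CAPM benchmark = R_f + β(R_m − R_f) = 5.19% + 1.790 × 6.42% = 16.68180%
α = actual − benchmark = 16.25% − 16.68180% = -0.43%

-0.43%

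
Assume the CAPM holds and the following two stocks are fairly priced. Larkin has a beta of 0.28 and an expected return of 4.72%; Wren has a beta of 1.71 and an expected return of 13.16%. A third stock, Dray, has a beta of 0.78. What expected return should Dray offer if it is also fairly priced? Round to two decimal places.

7.67%

MRP (SML slope) = (13.16% − 4.72%) / (1.71 − 0.28) = 8.44% / 1.43 = 5.9021%
R_f (intercept) = 4.72% − 0.28 × 5.9021% = 3.0674%
E(R_Dray) = R_f + β × MRP = 3.0674% + 0.78 × 5.9021% = 7.67%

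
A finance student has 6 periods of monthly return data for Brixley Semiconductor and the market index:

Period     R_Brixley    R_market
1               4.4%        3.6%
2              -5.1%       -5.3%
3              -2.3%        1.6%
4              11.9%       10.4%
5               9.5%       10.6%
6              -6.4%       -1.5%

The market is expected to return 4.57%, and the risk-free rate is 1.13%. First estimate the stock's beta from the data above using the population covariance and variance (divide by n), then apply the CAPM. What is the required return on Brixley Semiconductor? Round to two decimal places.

Mean R_i = (4.4 − 5.1 − 2.3 + 11.9 + 9.5 − 6.4) / 6 = 2.0000%
Mean R_m = (3.6 − 5.3 + 1.6 + 10.4 + 10.6 − 1.5) / 6 = 3.2333%
Σ(R_i − R̄_i)(R_m − R̄_m) = 234.4500  ⇒  Cov = 234.4500 / 6 = 39.0750
Σ(R_m − R̄_m)² = 203.6533  ⇒  Var(R_m) = 203.6533 / 6 = 33.9422
β = Cov / Var(R_m) = 39.0750 / 33.9422 = 1.1512
MRP = 4.57% − 1.13% = 3.44%
E(R) = R_f + β × MRP = 1.13% + 1.1512 × 3.44% = 5.09%

5.09%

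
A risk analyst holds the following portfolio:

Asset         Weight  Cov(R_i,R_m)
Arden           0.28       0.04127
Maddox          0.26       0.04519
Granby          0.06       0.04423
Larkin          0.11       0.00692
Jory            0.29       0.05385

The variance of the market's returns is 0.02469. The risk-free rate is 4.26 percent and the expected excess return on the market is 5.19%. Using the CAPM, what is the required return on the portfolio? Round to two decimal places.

β_Arden = 0.04127 / 0.02469 = 1.6715
β_Maddox = 0.04519 / 0.02469 = 1.8303
β_Granby = 0.04423 / 0.02469 = 1.7914
β_Larkin = 0.00692 / 0.02469 = 0.2803
β_Jory = 0.05385 / 0.02469 = 2.1810
β_P = Σ w_i β_i = 0.28×1.6715 + 0.26×1.8303 + 0.06×1.7914 + 0.11×0.2803 + 0.29×2.1810 = 1.7147
E(R_P) = R_f + β_P × MRP = 4.26% + 1.7147 × 5.19% = 13.16%

13.16%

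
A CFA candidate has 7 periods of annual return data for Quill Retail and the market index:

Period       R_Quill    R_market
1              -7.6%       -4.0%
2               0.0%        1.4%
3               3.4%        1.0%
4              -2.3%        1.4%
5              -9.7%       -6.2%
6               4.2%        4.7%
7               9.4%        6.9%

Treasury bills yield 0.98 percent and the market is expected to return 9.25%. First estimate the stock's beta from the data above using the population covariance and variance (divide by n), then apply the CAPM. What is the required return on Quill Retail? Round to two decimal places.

12.69%

Mean R_i = (-7.6 + 0.0 + 3.4 − 2.3 − 9.7 + 4.2 + 9.4) / 7 = -0.3714%
Mean R_m = (-4.0 + 1.4 + 1.0 + 1.4 − 6.2 + 4.7 + 6.9) / 7 = 0.7429%
Σ(R_i − R̄_i)(R_m − R̄_m) = 177.2514  ⇒  Cov = 177.2514 / 7 = 25.3216
Σ(R_m − R̄_m)² = 125.1971  ⇒  Var(R_m) = 125.1971 / 7 = 17.8853
β = Cov / Var(R_m) = 25.3216 / 17.8853 = 1.4158
MRP = 9.25% − 0.98% = 8.27%
E(R) = R_f + β × MRP = 0.98% + 1.4158 × 8.27% = 12.69%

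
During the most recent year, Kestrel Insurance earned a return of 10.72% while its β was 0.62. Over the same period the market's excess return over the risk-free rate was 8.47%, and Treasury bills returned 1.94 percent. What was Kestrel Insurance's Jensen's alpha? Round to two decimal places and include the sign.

+3.53%

CAPM benchmark = R_f + β(R_m − R_f) = 1.94% + 0.62 × 8.47% = 7.1914%
α = actual − benchmark = 10.72% − 7.1914% = +3.53%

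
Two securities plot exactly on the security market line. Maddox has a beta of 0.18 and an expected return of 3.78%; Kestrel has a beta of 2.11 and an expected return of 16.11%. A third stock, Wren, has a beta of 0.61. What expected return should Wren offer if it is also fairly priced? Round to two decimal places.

MRP (SML slope) = (16.11% − 3.78%) / (2.11 − 0.18) = 12.33% / 1.93 = 6.3886%
R_f (intercept) = 3.78% − 0.18 × 6.3886% = 2.6301%
E(R_Wren) = R_f + β × MRP = 2.6301% + 0.61 × 6.3886% = 6.53%

6.53%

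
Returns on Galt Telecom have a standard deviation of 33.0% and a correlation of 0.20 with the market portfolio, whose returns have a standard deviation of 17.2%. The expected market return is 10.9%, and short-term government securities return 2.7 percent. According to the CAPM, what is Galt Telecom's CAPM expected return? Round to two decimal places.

5.85%

β = ρ × σ_i / σ_m = 0.20 × 33.0% / 17.2% = 0.3837
MRP = 10.9% − 2.7% = 8.20%
E(R) = 2.7% + 0.3837 × 8.2% = 5.85%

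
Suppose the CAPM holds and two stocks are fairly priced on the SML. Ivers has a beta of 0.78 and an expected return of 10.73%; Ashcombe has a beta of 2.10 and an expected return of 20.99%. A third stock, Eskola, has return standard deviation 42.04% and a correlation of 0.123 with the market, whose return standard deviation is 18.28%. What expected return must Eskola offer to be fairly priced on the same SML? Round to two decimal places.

MRP = (20.99% − 10.73%) / (2.10 − 0.78) = 7.7727%
R_f = 10.73% − 0.78 × 7.7727% = 4.6673%
β_Eskola = ρ·σ_i/σ_m = 0.123 × 42.04 / 18.28 = 0.2829
E(R_Eskola) = R_f + β × MRP = 4.6673% + 0.2829 × 7.7727% = 6.87%

6.87%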